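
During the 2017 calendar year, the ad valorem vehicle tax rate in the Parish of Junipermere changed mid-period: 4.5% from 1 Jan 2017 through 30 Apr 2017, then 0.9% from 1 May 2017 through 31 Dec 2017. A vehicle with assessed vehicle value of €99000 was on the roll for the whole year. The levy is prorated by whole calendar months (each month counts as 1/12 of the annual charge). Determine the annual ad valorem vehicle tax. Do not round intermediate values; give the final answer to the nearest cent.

€2079.00

1 Jan – 30 Apr 2017: 4 months at 4.5% → €99000 × 4.5% × 4/12 = €1485.0000
1 May – 31 Dec 2017: 8 months at 0.9% → €99000 × 0.9% × 8/12 = €594.0000
Total = €2079.0000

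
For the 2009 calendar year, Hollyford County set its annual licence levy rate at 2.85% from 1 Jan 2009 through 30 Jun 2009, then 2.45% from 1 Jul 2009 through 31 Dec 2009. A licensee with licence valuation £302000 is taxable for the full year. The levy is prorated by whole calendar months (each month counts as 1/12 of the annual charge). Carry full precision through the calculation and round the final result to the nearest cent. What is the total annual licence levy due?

£8003.00

1 Jan – 30 Jun 2009: 6 months at 2.85% → £302000 × 2.85% × 6/12 = £4303.5000
1 Jul – 31 Dec 2009: 6 months at 2.45% → £302000 × 2.45% × 6/12 = £3699.5000
Total = £8003.0000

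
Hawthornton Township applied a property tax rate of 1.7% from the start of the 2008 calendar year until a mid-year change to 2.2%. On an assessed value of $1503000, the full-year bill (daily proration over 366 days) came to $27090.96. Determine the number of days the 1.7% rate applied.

291 days

Let d = days at the first rate; then 366 − d days at the second rate.
$1503000 × [1.7%·d + 2.2%·(366−d)] / 366 = $27090.96
Solving gives d = 291, so the new rate took effect on October 18, 2008.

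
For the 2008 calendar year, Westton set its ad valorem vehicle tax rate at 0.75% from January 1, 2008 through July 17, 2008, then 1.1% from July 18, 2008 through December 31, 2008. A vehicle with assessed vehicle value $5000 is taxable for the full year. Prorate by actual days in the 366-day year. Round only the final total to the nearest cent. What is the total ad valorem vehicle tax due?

$45.48

January 1 – July 17, 2008: 199 days at 0.75% → $5000 × 0.75% × 199/366 = $20.3893
July 18 – December 31, 2008: 167 days at 1.1% → $5000 × 1.1% × 167/366 = $25.0956
Total = $45.4850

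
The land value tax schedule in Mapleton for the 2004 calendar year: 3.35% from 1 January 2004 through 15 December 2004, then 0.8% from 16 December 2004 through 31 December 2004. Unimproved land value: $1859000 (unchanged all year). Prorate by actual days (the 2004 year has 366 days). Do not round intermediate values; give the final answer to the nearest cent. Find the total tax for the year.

1 January – 15 December 2004: 350 days at 3.35% → $1859000 × 3.35% × 350/366 = $59554.0301
16 December – 31 December 2004: 16 days at 0.8% → $1859000 × 0.8% × 16/366 = $650.1421
Total = $60204.1721

$60204.17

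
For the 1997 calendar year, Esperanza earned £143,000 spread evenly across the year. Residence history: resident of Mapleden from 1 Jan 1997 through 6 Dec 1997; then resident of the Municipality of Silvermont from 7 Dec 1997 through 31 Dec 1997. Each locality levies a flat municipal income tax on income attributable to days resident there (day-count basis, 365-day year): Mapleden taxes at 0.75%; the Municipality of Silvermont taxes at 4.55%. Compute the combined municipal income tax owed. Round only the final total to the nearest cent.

Mapleden, 1 Jan – 6 Dec 1997: 340 days → £143,000 × 0.75% × 340/365 = £999.0411
The Municipality of Silvermont, 7 Dec – 31 Dec 1997: 25 days → £143,000 × 4.55% × 25/365 = £445.6507
Total = £1,444.6918

£1,444.69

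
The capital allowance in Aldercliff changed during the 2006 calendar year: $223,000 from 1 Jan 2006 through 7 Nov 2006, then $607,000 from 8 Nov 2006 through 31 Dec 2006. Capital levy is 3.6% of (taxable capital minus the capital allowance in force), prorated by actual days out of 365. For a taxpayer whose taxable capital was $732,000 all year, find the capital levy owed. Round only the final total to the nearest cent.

$16,278.81

1 Jan – 7 Nov 2006: 311 days, exemption $223,000 → ($732,000 − $223,000) × 3.6% × 311/365 = $15,613.0521
8 Nov – 31 Dec 2006: 54 days, exemption $607,000 → ($732,000 − $607,000) × 3.6% × 54/365 = $665.7534
Total = $16,278.8055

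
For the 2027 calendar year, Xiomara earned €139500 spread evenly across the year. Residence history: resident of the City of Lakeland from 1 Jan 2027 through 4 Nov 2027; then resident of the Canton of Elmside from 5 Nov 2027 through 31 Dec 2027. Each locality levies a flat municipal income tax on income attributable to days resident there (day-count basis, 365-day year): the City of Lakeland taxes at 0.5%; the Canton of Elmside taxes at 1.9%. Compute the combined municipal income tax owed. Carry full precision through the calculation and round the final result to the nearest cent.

€1002.49

The City of Lakeland, 1 Jan – 4 Nov 2027: 308 days → €139500 × 0.5% × 308/365 = €588.5753
The Canton of Elmside, 5 Nov – 31 Dec 2027: 57 days → €139500 × 1.9% × 57/365 = €413.9137
Total = €1002.4890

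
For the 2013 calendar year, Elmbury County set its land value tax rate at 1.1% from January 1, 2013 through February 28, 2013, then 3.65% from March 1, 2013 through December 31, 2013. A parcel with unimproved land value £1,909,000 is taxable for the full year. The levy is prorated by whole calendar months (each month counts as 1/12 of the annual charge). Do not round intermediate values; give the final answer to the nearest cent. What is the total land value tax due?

January 1 – February 28, 2013: 2 months at 1.1% → £1,909,000 × 1.1% × 2/12 = £3,499.8333
March 1 – December 31, 2013: 10 months at 3.65% → £1,909,000 × 3.65% × 10/12 = £58,065.4167
Total = £61,565.2500

£61,565.25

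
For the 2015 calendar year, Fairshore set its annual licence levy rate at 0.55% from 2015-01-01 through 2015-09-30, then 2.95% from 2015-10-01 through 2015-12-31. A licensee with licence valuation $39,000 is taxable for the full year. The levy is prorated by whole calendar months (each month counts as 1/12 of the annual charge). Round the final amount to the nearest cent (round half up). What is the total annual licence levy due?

$448.50

2015-01-01 to 2015-09-30: 9 months at 0.55% → $39,000 × 0.55% × 9/12 = $160.8750
2015-10-01 to 2015-12-31: 3 months at 2.95% → $39,000 × 2.95% × 3/12 = $287.6250
Total = $448.5000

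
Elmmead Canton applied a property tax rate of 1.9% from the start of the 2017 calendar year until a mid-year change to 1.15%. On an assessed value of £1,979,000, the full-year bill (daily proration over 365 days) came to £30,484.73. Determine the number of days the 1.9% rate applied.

Let d = days at the first rate; then 365 − d days at the second rate.
£1,979,000 × [1.9%·d + 1.15%·(365−d)] / 365 = £30,484.73
Solving gives d = 190, so the new rate took effect on 10 July 2017.

190 days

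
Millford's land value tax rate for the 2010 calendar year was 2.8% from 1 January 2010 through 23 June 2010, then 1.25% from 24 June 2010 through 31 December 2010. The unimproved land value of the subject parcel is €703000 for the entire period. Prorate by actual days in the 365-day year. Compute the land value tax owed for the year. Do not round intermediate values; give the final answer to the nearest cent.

€13982.00

1 January – 23 June 2010: 174 days at 2.8% → €703000 × 2.8% × 174/365 = €9383.6055
24 June – 31 December 2010: 191 days at 1.25% → €703000 × 1.25% × 191/365 = €4598.3904
Total = €13981.9959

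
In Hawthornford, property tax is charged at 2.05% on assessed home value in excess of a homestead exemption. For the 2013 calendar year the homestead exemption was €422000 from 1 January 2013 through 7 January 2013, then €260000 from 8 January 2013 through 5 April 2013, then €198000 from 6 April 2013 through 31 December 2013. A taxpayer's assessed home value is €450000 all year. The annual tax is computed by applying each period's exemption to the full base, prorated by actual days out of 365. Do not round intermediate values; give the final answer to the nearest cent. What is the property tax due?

€4771.50

1 January – 7 January 2013: 7 days, exemption €422000 → (€450000 − €422000) × 2.05% × 7/365 = €11.0082
8 January – 5 April 2013: 88 days, exemption €260000 → (€450000 − €260000) × 2.05% × 88/365 = €939.0685
6 April – 31 December 2013: 270 days, exemption €198000 → (€450000 − €198000) × 2.05% × 270/365 = €3821.4247
Total = €4771.5014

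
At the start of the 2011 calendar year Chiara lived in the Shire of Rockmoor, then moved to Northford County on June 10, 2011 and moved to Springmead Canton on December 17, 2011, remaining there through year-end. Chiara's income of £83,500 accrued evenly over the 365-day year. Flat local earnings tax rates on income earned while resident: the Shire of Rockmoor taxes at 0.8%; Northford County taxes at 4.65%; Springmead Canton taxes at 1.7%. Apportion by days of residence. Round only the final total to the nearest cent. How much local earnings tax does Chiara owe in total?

£2,372.32

The Shire of Rockmoor, January 1 – June 9, 2011: 160 days → £83,500 × 0.8% × 160/365 = £292.8219
Northford County, June 10 – December 16, 2011: 190 days → £83,500 × 4.65% × 190/365 = £2,021.1575
Springmead Canton, December 17 – December 31, 2011: 15 days → £83,500 × 1.7% × 15/365 = £58.3356
Total = £2,372.3151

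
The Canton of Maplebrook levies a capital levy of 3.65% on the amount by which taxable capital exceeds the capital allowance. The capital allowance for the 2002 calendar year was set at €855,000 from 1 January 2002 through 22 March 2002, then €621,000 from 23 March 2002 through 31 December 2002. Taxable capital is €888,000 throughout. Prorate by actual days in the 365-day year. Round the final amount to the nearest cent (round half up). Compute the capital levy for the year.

1 January – 22 March 2002: 81 days, exemption €855,000 → (€888,000 − €855,000) × 3.65% × 81/365 = €267.3000
23 March – 31 December 2002: 284 days, exemption €621,000 → (€888,000 − €621,000) × 3.65% × 284/365 = €7,582.8000
Total = €7,850.1000

€7,850.10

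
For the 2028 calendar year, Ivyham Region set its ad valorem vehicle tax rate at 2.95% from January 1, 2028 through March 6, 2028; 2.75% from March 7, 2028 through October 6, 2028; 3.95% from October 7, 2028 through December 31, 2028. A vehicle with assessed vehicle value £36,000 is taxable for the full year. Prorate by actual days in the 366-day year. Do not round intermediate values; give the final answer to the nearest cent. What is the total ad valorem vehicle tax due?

£1,104.49

January 1 – March 6, 2028: 66 days at 2.95% → £36,000 × 2.95% × 66/366 = £191.5082
March 7 – October 6, 2028: 214 days at 2.75% → £36,000 × 2.75% × 214/366 = £578.8525
October 7 – December 31, 2028: 86 days at 3.95% → £36,000 × 3.95% × 86/366 = £334.1311
Total = £1,104.4918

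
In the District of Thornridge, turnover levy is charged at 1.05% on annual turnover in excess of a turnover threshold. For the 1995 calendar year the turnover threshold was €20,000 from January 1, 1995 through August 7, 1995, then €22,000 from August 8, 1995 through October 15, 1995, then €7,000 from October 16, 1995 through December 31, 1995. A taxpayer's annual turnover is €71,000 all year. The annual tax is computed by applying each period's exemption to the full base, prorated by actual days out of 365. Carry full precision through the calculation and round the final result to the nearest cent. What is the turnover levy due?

€560.33

January 1 – August 7, 1995: 219 days, exemption €20,000 → (€71,000 − €20,000) × 1.05% × 219/365 = €321.3000
August 8 – October 15, 1995: 69 days, exemption €22,000 → (€71,000 − €22,000) × 1.05% × 69/365 = €97.2616
October 16 – December 31, 1995: 77 days, exemption €7,000 → (€71,000 − €7,000) × 1.05% × 77/365 = €141.7644
Total = €560.3260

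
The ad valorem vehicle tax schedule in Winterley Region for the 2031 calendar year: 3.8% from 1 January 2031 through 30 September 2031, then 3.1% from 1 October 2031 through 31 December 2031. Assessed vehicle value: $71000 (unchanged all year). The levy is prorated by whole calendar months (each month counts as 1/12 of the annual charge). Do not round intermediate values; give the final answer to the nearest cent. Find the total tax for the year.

$2573.75

1 January – 30 September 2031: 9 months at 3.8% → $71000 × 3.8% × 9/12 = $2023.5000
1 October – 31 December 2031: 3 months at 3.1% → $71000 × 3.1% × 3/12 = $550.2500
Total = $2573.7500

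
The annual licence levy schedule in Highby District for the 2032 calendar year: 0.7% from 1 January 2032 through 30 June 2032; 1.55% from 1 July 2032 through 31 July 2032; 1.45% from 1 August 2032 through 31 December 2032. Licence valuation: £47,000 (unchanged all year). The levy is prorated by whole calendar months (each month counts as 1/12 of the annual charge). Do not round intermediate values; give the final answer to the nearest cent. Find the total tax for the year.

1 January – 30 June 2032: 6 months at 0.7% → £47,000 × 0.7% × 6/12 = £164.5000
1 July – 31 July 2032: 1 month at 1.55% → £47,000 × 1.55% × 1/12 = £60.7083
1 August – 31 December 2032: 5 months at 1.45% → £47,000 × 1.45% × 5/12 = £283.9583
Total = £509.1667

£509.17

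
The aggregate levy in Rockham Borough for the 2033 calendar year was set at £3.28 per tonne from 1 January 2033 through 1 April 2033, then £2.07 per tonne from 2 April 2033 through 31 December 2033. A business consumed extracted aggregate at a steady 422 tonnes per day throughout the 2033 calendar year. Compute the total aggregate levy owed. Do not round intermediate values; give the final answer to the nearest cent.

£365308.52

1 January – 1 April 2033: 91 days × 422 tonnes/day = 38,402 tonnes at £3.28/tonne → £125958.56
2 April – 31 December 2033: 274 days × 422 tonnes/day = 115,628 tonnes at £2.07/tonne → £239349.96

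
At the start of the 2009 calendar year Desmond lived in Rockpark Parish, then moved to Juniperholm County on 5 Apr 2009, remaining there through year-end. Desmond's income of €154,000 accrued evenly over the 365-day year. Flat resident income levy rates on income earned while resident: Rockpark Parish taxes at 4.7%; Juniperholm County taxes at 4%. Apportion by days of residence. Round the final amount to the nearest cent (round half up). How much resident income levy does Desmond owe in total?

€6,437.62

Rockpark Parish, 1 Jan – 4 Apr 2009: 94 days → €154,000 × 4.7% × 94/365 = €1,864.0329
Juniperholm County, 5 Apr – 31 Dec 2009: 271 days → €154,000 × 4% × 271/365 = €4,573.5890
Total = €6,437.6219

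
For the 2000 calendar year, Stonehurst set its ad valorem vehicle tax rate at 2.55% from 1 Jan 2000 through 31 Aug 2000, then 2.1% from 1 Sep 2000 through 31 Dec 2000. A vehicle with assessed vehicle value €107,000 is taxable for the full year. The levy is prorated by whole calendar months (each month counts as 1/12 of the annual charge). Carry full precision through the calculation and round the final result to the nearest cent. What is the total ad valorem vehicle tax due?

1 Jan – 31 Aug 2000: 8 months at 2.55% → €107,000 × 2.55% × 8/12 = €1,819.0000
1 Sep – 31 Dec 2000: 4 months at 2.1% → €107,000 × 2.1% × 4/12 = €749.0000
Total = €2,568.0000

€2,568.00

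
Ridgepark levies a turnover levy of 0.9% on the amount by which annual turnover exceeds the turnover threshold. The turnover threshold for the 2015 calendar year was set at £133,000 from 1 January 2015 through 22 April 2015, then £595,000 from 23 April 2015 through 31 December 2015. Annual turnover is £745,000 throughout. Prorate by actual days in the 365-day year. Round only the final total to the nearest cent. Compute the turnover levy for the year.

1 January – 22 April 2015: 112 days, exemption £133,000 → (£745,000 − £133,000) × 0.9% × 112/365 = £1,690.1260
23 April – 31 December 2015: 253 days, exemption £595,000 → (£745,000 − £595,000) × 0.9% × 253/365 = £935.7534
Total = £2,625.8795

£2,625.88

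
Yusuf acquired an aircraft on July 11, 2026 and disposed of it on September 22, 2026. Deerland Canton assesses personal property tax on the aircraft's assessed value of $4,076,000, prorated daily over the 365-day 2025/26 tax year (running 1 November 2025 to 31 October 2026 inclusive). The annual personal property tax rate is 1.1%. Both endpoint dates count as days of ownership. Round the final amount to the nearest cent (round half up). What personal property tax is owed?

$9,090.04

Days held (July 11 – September 22, 2026): 74 out of 365
Tax = $4,076,000 × 1.1% × 74/365 = $9,090.0384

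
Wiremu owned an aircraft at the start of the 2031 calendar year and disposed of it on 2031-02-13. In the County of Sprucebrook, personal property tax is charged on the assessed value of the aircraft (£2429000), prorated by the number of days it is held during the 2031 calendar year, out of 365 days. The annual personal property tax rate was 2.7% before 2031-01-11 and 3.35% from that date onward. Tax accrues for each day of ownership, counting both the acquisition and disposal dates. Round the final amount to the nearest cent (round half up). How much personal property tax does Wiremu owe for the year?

£9376.61

2031-01-01 to 2031-01-10: 10 days at 2.7% → £2429000 × 2.7% × 10/365 = £1796.7945
2031-01-11 to 2031-02-13: 34 days at 3.35% → £2429000 × 3.35% × 34/365 = £7579.8110
Total = £9376.6055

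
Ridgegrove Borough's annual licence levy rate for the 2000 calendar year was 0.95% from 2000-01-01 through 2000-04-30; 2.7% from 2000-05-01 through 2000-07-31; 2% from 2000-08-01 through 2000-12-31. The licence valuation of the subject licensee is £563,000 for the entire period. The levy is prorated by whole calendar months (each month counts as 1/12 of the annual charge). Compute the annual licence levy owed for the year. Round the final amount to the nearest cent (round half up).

2000-01-01 to 2000-04-30: 4 months at 0.95% → £563,000 × 0.95% × 4/12 = £1,782.8333
2000-05-01 to 2000-07-31: 3 months at 2.7% → £563,000 × 2.7% × 3/12 = £3,800.2500
2000-08-01 to 2000-12-31: 5 months at 2% → £563,000 × 2% × 5/12 = £4,691.6667
Total = £10,274.7500

£10,274.75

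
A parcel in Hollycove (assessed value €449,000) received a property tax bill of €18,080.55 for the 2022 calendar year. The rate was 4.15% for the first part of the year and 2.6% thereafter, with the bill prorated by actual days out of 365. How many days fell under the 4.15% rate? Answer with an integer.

Let d = days at the first rate; then 365 − d days at the second rate.
€449,000 × [4.15%·d + 2.6%·(365−d)] / 365 = €18,080.55
Solving gives d = 336, so the new rate took effect on 3 December 2022.

336 days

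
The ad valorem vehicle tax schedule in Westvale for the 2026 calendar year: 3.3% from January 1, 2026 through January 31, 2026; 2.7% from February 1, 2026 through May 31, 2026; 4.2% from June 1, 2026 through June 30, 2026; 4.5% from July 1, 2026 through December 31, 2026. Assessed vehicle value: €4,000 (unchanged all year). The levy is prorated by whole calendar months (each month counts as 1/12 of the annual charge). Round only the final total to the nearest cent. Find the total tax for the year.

€151.00

January 1 – January 31, 2026: 1 month at 3.3% → €4,000 × 3.3% × 1/12 = €11.0000
February 1 – May 31, 2026: 4 months at 2.7% → €4,000 × 2.7% × 4/12 = €36.0000
June 1 – June 30, 2026: 1 month at 4.2% → €4,000 × 4.2% × 1/12 = €14.0000
July 1 – December 31, 2026: 6 months at 4.5% → €4,000 × 4.5% × 6/12 = €90.0000
Total = €151.0000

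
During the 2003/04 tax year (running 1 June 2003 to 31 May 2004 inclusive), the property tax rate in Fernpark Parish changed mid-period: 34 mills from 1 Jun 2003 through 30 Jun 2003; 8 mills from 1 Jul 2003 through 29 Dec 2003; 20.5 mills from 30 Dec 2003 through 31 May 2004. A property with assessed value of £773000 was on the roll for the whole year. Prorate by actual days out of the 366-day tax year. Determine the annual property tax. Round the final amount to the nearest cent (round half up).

£11897.02

1 Jun – 30 Jun 2003: 30 days at 34 mills → £773000 × 3.4% × 30/366 = £2154.2623
1 Jul – 29 Dec 2003: 182 days at 8 mills → £773000 × 0.8% × 182/366 = £3075.1038
30 Dec 2003 – 31 May 2004: 154 days at 20.5 mills → £773000 × 2.05% × 154/366 = £6667.6530
Total = £11897.0191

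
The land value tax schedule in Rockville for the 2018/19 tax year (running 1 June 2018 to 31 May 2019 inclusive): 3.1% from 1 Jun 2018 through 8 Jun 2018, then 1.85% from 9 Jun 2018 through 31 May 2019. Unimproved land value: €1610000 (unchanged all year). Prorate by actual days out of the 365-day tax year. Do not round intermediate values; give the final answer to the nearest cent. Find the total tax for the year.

1 Jun – 8 Jun 2018: 8 days at 3.1% → €1610000 × 3.1% × 8/365 = €1093.9178
9 Jun 2018 – 31 May 2019: 357 days at 1.85% → €1610000 × 1.85% × 357/365 = €29132.1781
Total = €30226.0959

€30226.10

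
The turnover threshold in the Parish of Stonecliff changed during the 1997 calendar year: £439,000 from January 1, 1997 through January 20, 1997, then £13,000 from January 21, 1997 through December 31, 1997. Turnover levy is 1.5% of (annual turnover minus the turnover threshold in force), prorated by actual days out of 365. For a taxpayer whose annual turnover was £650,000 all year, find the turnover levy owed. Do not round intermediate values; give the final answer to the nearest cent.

£9,204.86

January 1 – January 20, 1997: 20 days, exemption £439,000 → (£650,000 − £439,000) × 1.5% × 20/365 = £173.4247
January 21 – December 31, 1997: 345 days, exemption £13,000 → (£650,000 − £13,000) × 1.5% × 345/365 = £9,031.4384
Total = £9,204.8630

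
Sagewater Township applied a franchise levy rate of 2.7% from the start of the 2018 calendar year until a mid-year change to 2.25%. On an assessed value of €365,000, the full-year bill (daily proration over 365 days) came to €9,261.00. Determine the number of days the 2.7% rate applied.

233 days

Let d = days at the first rate; then 365 − d days at the second rate.
€365,000 × [2.7%·d + 2.25%·(365−d)] / 365 = €9,261.00
Solving gives d = 233, so the new rate took effect on 22 Aug 2018.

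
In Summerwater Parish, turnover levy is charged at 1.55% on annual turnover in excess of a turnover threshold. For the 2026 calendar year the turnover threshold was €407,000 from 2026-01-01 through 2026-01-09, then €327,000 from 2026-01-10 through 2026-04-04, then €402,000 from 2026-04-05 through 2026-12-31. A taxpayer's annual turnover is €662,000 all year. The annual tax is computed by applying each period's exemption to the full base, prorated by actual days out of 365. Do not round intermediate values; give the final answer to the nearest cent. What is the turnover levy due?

2026-01-01 to 2026-01-09: 9 days, exemption €407,000 → (€662,000 − €407,000) × 1.55% × 9/365 = €97.4589
2026-01-10 to 2026-04-04: 85 days, exemption €327,000 → (€662,000 − €327,000) × 1.55% × 85/365 = €1,209.2123
2026-04-05 to 2026-12-31: 271 days, exemption €402,000 → (€662,000 − €402,000) × 1.55% × 271/365 = €2,992.1370
Total = €4,298.8082

€4,298.81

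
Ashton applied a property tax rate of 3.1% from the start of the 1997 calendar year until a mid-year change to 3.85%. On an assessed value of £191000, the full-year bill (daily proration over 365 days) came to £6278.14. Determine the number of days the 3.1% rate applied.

Let d = days at the first rate; then 365 − d days at the second rate.
£191000 × [3.1%·d + 3.85%·(365−d)] / 365 = £6278.14
Solving gives d = 274, so the new rate took effect on 2 October 1997.

274 days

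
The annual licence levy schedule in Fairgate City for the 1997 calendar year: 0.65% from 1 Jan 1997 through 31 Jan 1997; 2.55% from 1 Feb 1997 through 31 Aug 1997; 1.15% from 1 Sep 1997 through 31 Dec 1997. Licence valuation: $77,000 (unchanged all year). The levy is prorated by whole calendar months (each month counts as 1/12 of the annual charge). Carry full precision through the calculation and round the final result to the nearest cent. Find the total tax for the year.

1 Jan – 31 Jan 1997: 1 month at 0.65% → $77,000 × 0.65% × 1/12 = $41.7083
1 Feb – 31 Aug 1997: 7 months at 2.55% → $77,000 × 2.55% × 7/12 = $1,145.3750
1 Sep – 31 Dec 1997: 4 months at 1.15% → $77,000 × 1.15% × 4/12 = $295.1667
Total = $1,482.2500

$1,482.25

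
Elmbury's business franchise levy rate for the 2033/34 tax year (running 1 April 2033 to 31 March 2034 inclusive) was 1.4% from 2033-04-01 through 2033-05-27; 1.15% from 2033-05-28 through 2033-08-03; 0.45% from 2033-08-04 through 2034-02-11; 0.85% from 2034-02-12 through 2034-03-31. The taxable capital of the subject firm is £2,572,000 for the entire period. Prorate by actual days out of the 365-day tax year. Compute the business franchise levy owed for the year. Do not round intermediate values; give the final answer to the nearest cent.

2033-04-01 to 2033-05-27: 57 days at 1.4% → £2,572,000 × 1.4% × 57/365 = £5,623.1671
2033-05-28 to 2033-08-03: 68 days at 1.15% → £2,572,000 × 1.15% × 68/365 = £5,510.4219
2033-08-04 to 2034-02-11: 192 days at 0.45% → £2,572,000 × 0.45% × 192/365 = £6,088.2411
2034-02-12 to 2034-03-31: 48 days at 0.85% → £2,572,000 × 0.85% × 48/365 = £2,875.0027
Total = £20,096.8329

£20,096.83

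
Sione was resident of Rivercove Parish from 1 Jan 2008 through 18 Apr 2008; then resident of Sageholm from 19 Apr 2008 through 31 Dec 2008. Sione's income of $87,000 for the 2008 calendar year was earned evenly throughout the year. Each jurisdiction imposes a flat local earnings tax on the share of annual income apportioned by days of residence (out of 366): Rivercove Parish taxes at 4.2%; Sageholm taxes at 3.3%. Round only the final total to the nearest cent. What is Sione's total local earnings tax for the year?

Rivercove Parish, 1 Jan – 18 Apr 2008: 109 days → $87,000 × 4.2% × 109/366 = $1,088.2131
Sageholm, 19 Apr – 31 Dec 2008: 257 days → $87,000 × 3.3% × 257/366 = $2,015.9754
Total = $3,104.1885

$3,104.19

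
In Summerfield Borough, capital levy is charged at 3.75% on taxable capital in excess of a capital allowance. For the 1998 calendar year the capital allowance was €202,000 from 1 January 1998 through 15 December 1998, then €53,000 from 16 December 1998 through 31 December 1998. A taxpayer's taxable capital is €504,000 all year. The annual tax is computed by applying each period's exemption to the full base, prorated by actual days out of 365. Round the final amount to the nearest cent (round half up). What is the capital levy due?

€11,569.93

1 January – 15 December 1998: 349 days, exemption €202,000 → (€504,000 − €202,000) × 3.75% × 349/365 = €10,828.5616
16 December – 31 December 1998: 16 days, exemption €53,000 → (€504,000 − €53,000) × 3.75% × 16/365 = €741.3699
Total = €11,569.9315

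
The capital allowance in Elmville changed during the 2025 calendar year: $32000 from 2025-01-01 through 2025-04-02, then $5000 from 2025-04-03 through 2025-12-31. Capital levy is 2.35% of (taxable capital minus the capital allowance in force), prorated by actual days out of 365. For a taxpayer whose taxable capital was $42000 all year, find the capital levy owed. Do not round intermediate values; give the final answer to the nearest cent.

$709.57

2025-01-01 to 2025-04-02: 92 days, exemption $32000 → ($42000 − $32000) × 2.35% × 92/365 = $59.2329
2025-04-03 to 2025-12-31: 273 days, exemption $5000 → ($42000 − $5000) × 2.35% × 273/365 = $650.3384
Total = $709.5712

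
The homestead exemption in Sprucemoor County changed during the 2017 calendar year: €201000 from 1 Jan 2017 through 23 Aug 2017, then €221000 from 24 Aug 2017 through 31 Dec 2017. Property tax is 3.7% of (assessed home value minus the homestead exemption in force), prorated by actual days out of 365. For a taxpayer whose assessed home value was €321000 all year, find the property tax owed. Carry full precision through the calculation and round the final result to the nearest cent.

€4176.44

1 Jan – 23 Aug 2017: 235 days, exemption €201000 → (€321000 − €201000) × 3.7% × 235/365 = €2858.6301
24 Aug – 31 Dec 2017: 130 days, exemption €221000 → (€321000 − €221000) × 3.7% × 130/365 = €1317.8082
Total = €4176.4384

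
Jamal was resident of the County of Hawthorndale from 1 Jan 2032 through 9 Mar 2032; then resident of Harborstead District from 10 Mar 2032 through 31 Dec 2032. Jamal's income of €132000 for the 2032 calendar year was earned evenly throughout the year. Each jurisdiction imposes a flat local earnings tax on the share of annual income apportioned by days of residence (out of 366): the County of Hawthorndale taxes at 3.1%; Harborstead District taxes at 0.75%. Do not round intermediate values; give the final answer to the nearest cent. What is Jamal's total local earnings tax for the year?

€1574.80

The County of Hawthorndale, 1 Jan – 9 Mar 2032: 69 days → €132000 × 3.1% × 69/366 = €771.4426
Harborstead District, 10 Mar – 31 Dec 2032: 297 days → €132000 × 0.75% × 297/366 = €803.3607
Total = €1574.8033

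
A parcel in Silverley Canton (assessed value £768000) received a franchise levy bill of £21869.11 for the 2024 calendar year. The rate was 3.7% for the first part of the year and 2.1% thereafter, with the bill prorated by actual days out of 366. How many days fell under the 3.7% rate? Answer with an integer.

Let d = days at the first rate; then 366 − d days at the second rate.
£768000 × [3.7%·d + 2.1%·(366−d)] / 366 = £21869.11
Solving gives d = 171, so the new rate took effect on June 20, 2024.

171 days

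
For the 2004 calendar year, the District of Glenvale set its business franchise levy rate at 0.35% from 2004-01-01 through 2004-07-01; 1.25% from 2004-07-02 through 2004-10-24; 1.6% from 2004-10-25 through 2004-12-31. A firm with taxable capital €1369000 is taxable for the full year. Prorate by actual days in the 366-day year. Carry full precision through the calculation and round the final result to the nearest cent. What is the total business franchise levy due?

€11842.22

2004-01-01 to 2004-07-01: 183 days at 0.35% → €1369000 × 0.35% × 183/366 = €2395.7500
2004-07-02 to 2004-10-24: 115 days at 1.25% → €1369000 × 1.25% × 115/366 = €5376.8784
2004-10-25 to 2004-12-31: 68 days at 1.6% → €1369000 × 1.6% × 68/366 = €4069.5956
Total = €11842.2240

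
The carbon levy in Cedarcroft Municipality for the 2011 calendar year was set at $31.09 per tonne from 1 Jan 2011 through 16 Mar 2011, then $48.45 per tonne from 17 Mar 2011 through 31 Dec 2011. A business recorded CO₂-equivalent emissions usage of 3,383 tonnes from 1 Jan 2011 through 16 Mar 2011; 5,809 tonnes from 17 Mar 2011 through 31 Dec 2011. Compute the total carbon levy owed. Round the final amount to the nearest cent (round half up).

$386,623.52

1 Jan – 16 Mar 2011: 3,383 tonnes at $31.09/tonne → $105,177.47
17 Mar – 31 Dec 2011: 5,809 tonnes at $48.45/tonne → $281,446.05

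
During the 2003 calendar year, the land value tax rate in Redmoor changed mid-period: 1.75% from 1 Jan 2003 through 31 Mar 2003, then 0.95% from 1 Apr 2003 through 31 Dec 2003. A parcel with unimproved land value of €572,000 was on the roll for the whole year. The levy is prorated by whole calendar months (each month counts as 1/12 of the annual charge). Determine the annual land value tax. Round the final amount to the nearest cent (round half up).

€6,578.00

1 Jan – 31 Mar 2003: 3 months at 1.75% → €572,000 × 1.75% × 3/12 = €2,502.5000
1 Apr – 31 Dec 2003: 9 months at 0.95% → €572,000 × 0.95% × 9/12 = €4,075.5000
Total = €6,578.0000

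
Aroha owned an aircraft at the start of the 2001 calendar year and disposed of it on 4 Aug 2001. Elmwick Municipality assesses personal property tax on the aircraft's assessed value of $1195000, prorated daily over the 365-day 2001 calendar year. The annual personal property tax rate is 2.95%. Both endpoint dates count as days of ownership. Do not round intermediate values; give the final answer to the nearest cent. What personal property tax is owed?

Days held (1 Jan – 4 Aug 2001): 216 out of 365
Tax = $1195000 × 2.95% × 216/365 = $20861.7534

$20861.75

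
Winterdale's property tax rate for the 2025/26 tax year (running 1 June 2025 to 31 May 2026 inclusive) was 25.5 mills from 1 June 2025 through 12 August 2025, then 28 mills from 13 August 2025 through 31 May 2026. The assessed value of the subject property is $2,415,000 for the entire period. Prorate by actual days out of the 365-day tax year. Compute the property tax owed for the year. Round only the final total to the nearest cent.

$66,412.50

1 June – 12 August 2025: 73 days at 25.5 mills → $2,415,000 × 2.55% × 73/365 = $12,316.5000
13 August 2025 – 31 May 2026: 292 days at 28 mills → $2,415,000 × 2.8% × 292/365 = $54,096.0000
Total = $66,412.5000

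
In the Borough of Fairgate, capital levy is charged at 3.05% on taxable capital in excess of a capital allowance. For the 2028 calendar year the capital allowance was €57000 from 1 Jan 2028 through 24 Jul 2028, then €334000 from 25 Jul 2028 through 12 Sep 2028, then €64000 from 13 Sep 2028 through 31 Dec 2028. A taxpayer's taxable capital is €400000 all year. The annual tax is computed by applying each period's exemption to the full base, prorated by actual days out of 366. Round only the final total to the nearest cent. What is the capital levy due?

€9243.17

1 Jan – 24 Jul 2028: 206 days, exemption €57000 → (€400000 − €57000) × 3.05% × 206/366 = €5888.1667
25 Jul – 12 Sep 2028: 50 days, exemption €334000 → (€400000 − €334000) × 3.05% × 50/366 = €275.0000
13 Sep – 31 Dec 2028: 110 days, exemption €64000 → (€400000 − €64000) × 3.05% × 110/366 = €3080.0000
Total = €9243.1667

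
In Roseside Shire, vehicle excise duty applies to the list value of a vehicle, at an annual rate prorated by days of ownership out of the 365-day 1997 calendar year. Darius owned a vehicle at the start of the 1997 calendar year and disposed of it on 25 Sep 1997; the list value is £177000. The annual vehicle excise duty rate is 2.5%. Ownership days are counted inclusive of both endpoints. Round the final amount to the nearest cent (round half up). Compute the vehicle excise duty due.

Days held (1 Jan – 25 Sep 1997): 268 out of 365
Tax = £177000 × 2.5% × 268/365 = £3249.0411

£3249.04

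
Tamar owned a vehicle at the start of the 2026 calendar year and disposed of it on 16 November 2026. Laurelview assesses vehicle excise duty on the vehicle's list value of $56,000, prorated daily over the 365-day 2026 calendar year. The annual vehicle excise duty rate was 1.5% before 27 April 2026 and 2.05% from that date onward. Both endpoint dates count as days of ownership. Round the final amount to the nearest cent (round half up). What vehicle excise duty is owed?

$908.58

1 January – 26 April 2026: 116 days at 1.5% → $56,000 × 1.5% × 116/365 = $266.9589
27 April – 16 November 2026: 204 days at 2.05% → $56,000 × 2.05% × 204/365 = $641.6219
Total = $908.5808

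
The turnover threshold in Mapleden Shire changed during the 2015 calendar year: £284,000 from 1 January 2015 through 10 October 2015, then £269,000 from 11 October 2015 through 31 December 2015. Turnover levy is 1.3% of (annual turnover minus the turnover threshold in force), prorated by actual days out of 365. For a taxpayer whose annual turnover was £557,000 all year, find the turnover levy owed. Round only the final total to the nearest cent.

1 January – 10 October 2015: 283 days, exemption £284,000 → (£557,000 − £284,000) × 1.3% × 283/365 = £2,751.6904
11 October – 31 December 2015: 82 days, exemption £269,000 → (£557,000 − £269,000) × 1.3% × 82/365 = £841.1178
Total = £3,592.8082

£3,592.81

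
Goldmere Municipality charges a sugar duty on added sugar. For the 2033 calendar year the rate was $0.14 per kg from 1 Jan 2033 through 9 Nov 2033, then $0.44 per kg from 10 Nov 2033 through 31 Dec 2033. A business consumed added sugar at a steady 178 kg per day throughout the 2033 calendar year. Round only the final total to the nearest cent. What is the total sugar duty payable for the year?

$11,872.60

1 Jan – 9 Nov 2033: 313 days × 178 kg/day = 55,714 kg at $0.14/kg → $7,799.96
10 Nov – 31 Dec 2033: 52 days × 178 kg/day = 9,256 kg at $0.44/kg → $4,072.64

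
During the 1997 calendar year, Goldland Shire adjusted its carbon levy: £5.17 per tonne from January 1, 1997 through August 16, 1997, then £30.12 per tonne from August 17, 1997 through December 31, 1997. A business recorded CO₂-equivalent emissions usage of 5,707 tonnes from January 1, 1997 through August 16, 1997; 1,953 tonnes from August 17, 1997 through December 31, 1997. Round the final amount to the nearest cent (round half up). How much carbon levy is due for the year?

£88329.55

January 1 – August 16, 1997: 5,707 tonnes at £5.17/tonne → £29505.19
August 17 – December 31, 1997: 1,953 tonnes at £30.12/tonne → £58824.36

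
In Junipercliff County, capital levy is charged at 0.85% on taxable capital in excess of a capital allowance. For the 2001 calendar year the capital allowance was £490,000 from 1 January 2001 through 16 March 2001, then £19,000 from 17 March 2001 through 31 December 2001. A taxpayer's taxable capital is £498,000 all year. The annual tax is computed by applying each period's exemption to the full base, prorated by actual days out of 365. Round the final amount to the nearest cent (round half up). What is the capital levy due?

£3,248.86

1 January – 16 March 2001: 75 days, exemption £490,000 → (£498,000 − £490,000) × 0.85% × 75/365 = £13.9726
17 March – 31 December 2001: 290 days, exemption £19,000 → (£498,000 − £19,000) × 0.85% × 290/365 = £3,234.8904
Total = £3,248.8630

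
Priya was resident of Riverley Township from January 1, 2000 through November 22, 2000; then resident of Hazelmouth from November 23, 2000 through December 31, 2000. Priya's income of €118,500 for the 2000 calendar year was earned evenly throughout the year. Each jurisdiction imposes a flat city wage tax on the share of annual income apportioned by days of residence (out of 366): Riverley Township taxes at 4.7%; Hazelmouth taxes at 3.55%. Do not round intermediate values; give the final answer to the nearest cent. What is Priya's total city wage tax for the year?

€5,424.29

Riverley Township, January 1 – November 22, 2000: 327 days → €118,500 × 4.7% × 327/366 = €4,976.0287
Hazelmouth, November 23 – December 31, 2000: 39 days → €118,500 × 3.55% × 39/366 = €448.2602
Total = €5,424.2889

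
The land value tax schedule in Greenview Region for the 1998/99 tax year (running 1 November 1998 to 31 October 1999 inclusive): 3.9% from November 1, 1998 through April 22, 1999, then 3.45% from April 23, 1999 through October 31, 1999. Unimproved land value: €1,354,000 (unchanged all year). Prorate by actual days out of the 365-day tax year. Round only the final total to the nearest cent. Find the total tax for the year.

November 1, 1998 – April 22, 1999: 173 days at 3.9% → €1,354,000 × 3.9% × 173/365 = €25,028.5973
April 23 – October 31, 1999: 192 days at 3.45% → €1,354,000 × 3.45% × 192/365 = €24,572.3178
Total = €49,600.9151

€49,600.92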